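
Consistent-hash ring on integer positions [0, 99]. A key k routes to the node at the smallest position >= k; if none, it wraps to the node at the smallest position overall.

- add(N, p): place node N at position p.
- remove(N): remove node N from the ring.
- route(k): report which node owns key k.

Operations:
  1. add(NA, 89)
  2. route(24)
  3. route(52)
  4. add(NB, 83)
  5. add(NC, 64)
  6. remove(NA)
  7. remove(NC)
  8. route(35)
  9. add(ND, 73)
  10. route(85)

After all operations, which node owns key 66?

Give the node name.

Answer: ND

Derivation:
Op 1: add NA@89 -> ring=[89:NA]
Op 2: route key 24: smallest pos >= 24 is 89 -> NA
Op 3: route key 52: smallest pos >= 52 is 89 -> NA
Op 4: add NB@83 -> ring=[83:NB,89:NA]
Op 5: add NC@64 -> ring=[64:NC,83:NB,89:NA]
Op 6: remove NA -> ring=[64:NC,83:NB]
Op 7: remove NC -> ring=[83:NB]
Op 8: route key 35: smallest pos >= 35 is 83 -> NB
Op 9: add ND@73 -> ring=[73:ND,83:NB]
Op 10: route key 85: none >= 85, wrap to smallest pos 73 -> ND
Final route key 66: smallest pos >= 66 is 73 -> ND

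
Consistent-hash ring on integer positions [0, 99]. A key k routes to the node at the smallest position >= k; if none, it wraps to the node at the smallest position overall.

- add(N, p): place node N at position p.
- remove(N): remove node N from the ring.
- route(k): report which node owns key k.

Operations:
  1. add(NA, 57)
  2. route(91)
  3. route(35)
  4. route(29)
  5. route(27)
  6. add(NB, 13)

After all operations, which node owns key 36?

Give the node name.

Op 1: add NA@57 -> ring=[57:NA]
Op 2: route key 91: none >= 91, wrap to smallest pos 57 -> NA
Op 3: route key 35: smallest pos >= 35 is 57 -> NA
Op 4: route key 29: smallest pos >= 29 is 57 -> NA
Op 5: route key 27: smallest pos >= 27 is 57 -> NA
Op 6: add NB@13 -> ring=[13:NB,57:NA]
Final route key 36: smallest pos >= 36 is 57 -> NA

Answer: NA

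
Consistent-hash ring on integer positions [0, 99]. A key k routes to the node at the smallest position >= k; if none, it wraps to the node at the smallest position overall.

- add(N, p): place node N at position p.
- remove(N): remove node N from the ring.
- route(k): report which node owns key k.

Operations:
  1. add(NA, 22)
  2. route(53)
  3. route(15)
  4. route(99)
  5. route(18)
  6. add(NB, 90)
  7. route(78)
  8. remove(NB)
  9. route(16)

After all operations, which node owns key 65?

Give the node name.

Op 1: add NA@22 -> ring=[22:NA]
Op 2: route key 53: none >= 53, wrap to smallest pos 22 -> NA
Op 3: route key 15: smallest pos >= 15 is 22 -> NA
Op 4: route key 99: none >= 99, wrap to smallest pos 22 -> NA
Op 5: route key 18: smallest pos >= 18 is 22 -> NA
Op 6: add NB@90 -> ring=[22:NA,90:NB]
Op 7: route key 78: smallest pos >= 78 is 90 -> NB
Op 8: remove NB -> ring=[22:NA]
Op 9: route key 16: smallest pos >= 16 is 22 -> NA
Final route key 65: none >= 65, wrap to smallest pos 22 -> NA

Answer: NA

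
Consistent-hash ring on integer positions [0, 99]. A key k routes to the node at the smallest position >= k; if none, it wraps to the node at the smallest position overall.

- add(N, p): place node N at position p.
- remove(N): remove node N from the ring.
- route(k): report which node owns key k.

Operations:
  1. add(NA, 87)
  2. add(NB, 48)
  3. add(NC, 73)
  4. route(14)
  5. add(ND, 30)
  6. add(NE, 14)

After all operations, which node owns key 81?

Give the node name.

Op 1: add NA@87 -> ring=[87:NA]
Op 2: add NB@48 -> ring=[48:NB,87:NA]
Op 3: add NC@73 -> ring=[48:NB,73:NC,87:NA]
Op 4: route key 14: smallest pos >= 14 is 48 -> NB
Op 5: add ND@30 -> ring=[30:ND,48:NB,73:NC,87:NA]
Op 6: add NE@14 -> ring=[14:NE,30:ND,48:NB,73:NC,87:NA]
Final route key 81: smallest pos >= 81 is 87 -> NA

Answer: NA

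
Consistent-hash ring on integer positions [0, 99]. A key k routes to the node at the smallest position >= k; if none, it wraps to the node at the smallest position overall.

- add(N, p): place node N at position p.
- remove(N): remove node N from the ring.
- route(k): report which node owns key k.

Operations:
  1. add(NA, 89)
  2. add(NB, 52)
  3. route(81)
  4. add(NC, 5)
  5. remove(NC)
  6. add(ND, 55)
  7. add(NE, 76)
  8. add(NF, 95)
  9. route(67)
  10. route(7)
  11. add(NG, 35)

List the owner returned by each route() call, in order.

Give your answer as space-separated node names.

Answer: NA NE NB

Derivation:
Op 1: add NA@89 -> ring=[89:NA]
Op 2: add NB@52 -> ring=[52:NB,89:NA]
Op 3: route key 81: smallest pos >= 81 is 89 -> NA
Op 4: add NC@5 -> ring=[5:NC,52:NB,89:NA]
Op 5: remove NC -> ring=[52:NB,89:NA]
Op 6: add ND@55 -> ring=[52:NB,55:ND,89:NA]
Op 7: add NE@76 -> ring=[52:NB,55:ND,76:NE,89:NA]
Op 8: add NF@95 -> ring=[52:NB,55:ND,76:NE,89:NA,95:NF]
Op 9: route key 67: smallest pos >= 67 is 76 -> NE
Op 10: route key 7: smallest pos >= 7 is 52 -> NB
Op 11: add NG@35 -> ring=[35:NG,52:NB,55:ND,76:NE,89:NA,95:NF]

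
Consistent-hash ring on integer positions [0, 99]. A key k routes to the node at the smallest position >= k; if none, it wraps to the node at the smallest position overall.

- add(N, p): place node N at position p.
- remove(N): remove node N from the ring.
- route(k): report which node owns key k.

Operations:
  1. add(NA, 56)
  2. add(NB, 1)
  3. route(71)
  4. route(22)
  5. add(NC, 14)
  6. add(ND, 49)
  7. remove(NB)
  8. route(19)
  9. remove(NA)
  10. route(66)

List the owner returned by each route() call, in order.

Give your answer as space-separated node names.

Answer: NB NA ND NC

Derivation:
Op 1: add NA@56 -> ring=[56:NA]
Op 2: add NB@1 -> ring=[1:NB,56:NA]
Op 3: route key 71: none >= 71, wrap to smallest pos 1 -> NB
Op 4: route key 22: smallest pos >= 22 is 56 -> NA
Op 5: add NC@14 -> ring=[1:NB,14:NC,56:NA]
Op 6: add ND@49 -> ring=[1:NB,14:NC,49:ND,56:NA]
Op 7: remove NB -> ring=[14:NC,49:ND,56:NA]
Op 8: route key 19: smallest pos >= 19 is 49 -> ND
Op 9: remove NA -> ring=[14:NC,49:ND]
Op 10: route key 66: none >= 66, wrap to smallest pos 14 -> NC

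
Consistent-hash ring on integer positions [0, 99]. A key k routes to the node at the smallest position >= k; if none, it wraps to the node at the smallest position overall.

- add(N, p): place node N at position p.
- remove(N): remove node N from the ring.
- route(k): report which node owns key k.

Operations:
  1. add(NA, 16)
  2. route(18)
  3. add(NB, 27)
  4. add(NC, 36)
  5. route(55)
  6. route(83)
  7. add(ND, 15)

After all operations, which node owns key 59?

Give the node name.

Op 1: add NA@16 -> ring=[16:NA]
Op 2: route key 18: none >= 18, wrap to smallest pos 16 -> NA
Op 3: add NB@27 -> ring=[16:NA,27:NB]
Op 4: add NC@36 -> ring=[16:NA,27:NB,36:NC]
Op 5: route key 55: none >= 55, wrap to smallest pos 16 -> NA
Op 6: route key 83: none >= 83, wrap to smallest pos 16 -> NA
Op 7: add ND@15 -> ring=[15:ND,16:NA,27:NB,36:NC]
Final route key 59: none >= 59, wrap to smallest pos 15 -> ND

Answer: ND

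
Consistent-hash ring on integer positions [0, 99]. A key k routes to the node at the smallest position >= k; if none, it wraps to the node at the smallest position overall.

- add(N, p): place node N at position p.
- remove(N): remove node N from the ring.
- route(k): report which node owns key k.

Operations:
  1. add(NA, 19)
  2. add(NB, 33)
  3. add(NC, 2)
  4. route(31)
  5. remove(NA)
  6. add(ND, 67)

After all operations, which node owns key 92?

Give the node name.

Op 1: add NA@19 -> ring=[19:NA]
Op 2: add NB@33 -> ring=[19:NA,33:NB]
Op 3: add NC@2 -> ring=[2:NC,19:NA,33:NB]
Op 4: route key 31: smallest pos >= 31 is 33 -> NB
Op 5: remove NA -> ring=[2:NC,33:NB]
Op 6: add ND@67 -> ring=[2:NC,33:NB,67:ND]
Final route key 92: none >= 92, wrap to smallest pos 2 -> NC

Answer: NC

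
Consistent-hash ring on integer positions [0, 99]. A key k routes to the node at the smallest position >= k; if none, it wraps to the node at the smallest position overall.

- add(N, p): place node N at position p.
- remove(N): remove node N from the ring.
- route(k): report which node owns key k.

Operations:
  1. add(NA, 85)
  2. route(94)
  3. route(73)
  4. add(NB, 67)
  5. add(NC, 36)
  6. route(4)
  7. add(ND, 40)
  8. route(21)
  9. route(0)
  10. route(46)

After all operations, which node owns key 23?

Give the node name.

Op 1: add NA@85 -> ring=[85:NA]
Op 2: route key 94: none >= 94, wrap to smallest pos 85 -> NA
Op 3: route key 73: smallest pos >= 73 is 85 -> NA
Op 4: add NB@67 -> ring=[67:NB,85:NA]
Op 5: add NC@36 -> ring=[36:NC,67:NB,85:NA]
Op 6: route key 4: smallest pos >= 4 is 36 -> NC
Op 7: add ND@40 -> ring=[36:NC,40:ND,67:NB,85:NA]
Op 8: route key 21: smallest pos >= 21 is 36 -> NC
Op 9: route key 0: smallest pos >= 0 is 36 -> NC
Op 10: route key 46: smallest pos >= 46 is 67 -> NB
Final route key 23: smallest pos >= 23 is 36 -> NC

Answer: NC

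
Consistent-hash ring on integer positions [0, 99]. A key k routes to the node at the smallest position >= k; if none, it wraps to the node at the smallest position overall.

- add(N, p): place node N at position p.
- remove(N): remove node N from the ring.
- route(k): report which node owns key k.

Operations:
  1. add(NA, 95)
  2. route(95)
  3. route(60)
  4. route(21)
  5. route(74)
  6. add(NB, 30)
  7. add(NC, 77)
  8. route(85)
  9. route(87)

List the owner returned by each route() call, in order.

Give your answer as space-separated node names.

Op 1: add NA@95 -> ring=[95:NA]
Op 2: route key 95: smallest pos >= 95 is 95 -> NA
Op 3: route key 60: smallest pos >= 60 is 95 -> NA
Op 4: route key 21: smallest pos >= 21 is 95 -> NA
Op 5: route key 74: smallest pos >= 74 is 95 -> NA
Op 6: add NB@30 -> ring=[30:NB,95:NA]
Op 7: add NC@77 -> ring=[30:NB,77:NC,95:NA]
Op 8: route key 85: smallest pos >= 85 is 95 -> NA
Op 9: route key 87: smallest pos >= 87 is 95 -> NA

Answer: NA NA NA NA NA NA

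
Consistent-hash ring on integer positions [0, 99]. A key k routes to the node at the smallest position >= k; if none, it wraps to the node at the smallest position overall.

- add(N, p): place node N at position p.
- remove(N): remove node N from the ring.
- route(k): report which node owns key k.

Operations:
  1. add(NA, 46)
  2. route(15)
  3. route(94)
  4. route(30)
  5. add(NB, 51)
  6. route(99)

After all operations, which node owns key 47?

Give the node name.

Answer: NB

Derivation:
Op 1: add NA@46 -> ring=[46:NA]
Op 2: route key 15: smallest pos >= 15 is 46 -> NA
Op 3: route key 94: none >= 94, wrap to smallest pos 46 -> NA
Op 4: route key 30: smallest pos >= 30 is 46 -> NA
Op 5: add NB@51 -> ring=[46:NA,51:NB]
Op 6: route key 99: none >= 99, wrap to smallest pos 46 -> NA
Final route key 47: smallest pos >= 47 is 51 -> NB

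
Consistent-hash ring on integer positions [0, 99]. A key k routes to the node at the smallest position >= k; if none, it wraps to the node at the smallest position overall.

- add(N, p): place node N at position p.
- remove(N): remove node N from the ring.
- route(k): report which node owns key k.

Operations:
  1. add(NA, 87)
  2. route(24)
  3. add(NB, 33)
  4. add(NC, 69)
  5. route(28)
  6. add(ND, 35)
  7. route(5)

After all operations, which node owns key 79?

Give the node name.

Op 1: add NA@87 -> ring=[87:NA]
Op 2: route key 24: smallest pos >= 24 is 87 -> NA
Op 3: add NB@33 -> ring=[33:NB,87:NA]
Op 4: add NC@69 -> ring=[33:NB,69:NC,87:NA]
Op 5: route key 28: smallest pos >= 28 is 33 -> NB
Op 6: add ND@35 -> ring=[33:NB,35:ND,69:NC,87:NA]
Op 7: route key 5: smallest pos >= 5 is 33 -> NB
Final route key 79: smallest pos >= 79 is 87 -> NA

Answer: NA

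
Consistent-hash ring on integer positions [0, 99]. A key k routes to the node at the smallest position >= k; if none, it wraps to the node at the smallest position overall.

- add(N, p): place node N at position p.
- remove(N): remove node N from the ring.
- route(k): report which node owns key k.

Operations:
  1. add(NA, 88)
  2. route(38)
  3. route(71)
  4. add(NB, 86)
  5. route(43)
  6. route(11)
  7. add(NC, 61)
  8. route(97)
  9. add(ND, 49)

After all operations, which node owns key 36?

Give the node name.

Op 1: add NA@88 -> ring=[88:NA]
Op 2: route key 38: smallest pos >= 38 is 88 -> NA
Op 3: route key 71: smallest pos >= 71 is 88 -> NA
Op 4: add NB@86 -> ring=[86:NB,88:NA]
Op 5: route key 43: smallest pos >= 43 is 86 -> NB
Op 6: route key 11: smallest pos >= 11 is 86 -> NB
Op 7: add NC@61 -> ring=[61:NC,86:NB,88:NA]
Op 8: route key 97: none >= 97, wrap to smallest pos 61 -> NC
Op 9: add ND@49 -> ring=[49:ND,61:NC,86:NB,88:NA]
Final route key 36: smallest pos >= 36 is 49 -> ND

Answer: ND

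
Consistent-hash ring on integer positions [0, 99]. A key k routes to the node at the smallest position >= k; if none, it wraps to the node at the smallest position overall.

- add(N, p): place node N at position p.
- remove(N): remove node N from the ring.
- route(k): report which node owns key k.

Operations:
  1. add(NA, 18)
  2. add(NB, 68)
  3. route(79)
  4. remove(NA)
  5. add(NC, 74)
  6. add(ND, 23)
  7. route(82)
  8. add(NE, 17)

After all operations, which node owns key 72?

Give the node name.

Op 1: add NA@18 -> ring=[18:NA]
Op 2: add NB@68 -> ring=[18:NA,68:NB]
Op 3: route key 79: none >= 79, wrap to smallest pos 18 -> NA
Op 4: remove NA -> ring=[68:NB]
Op 5: add NC@74 -> ring=[68:NB,74:NC]
Op 6: add ND@23 -> ring=[23:ND,68:NB,74:NC]
Op 7: route key 82: none >= 82, wrap to smallest pos 23 -> ND
Op 8: add NE@17 -> ring=[17:NE,23:ND,68:NB,74:NC]
Final route key 72: smallest pos >= 72 is 74 -> NC

Answer: NC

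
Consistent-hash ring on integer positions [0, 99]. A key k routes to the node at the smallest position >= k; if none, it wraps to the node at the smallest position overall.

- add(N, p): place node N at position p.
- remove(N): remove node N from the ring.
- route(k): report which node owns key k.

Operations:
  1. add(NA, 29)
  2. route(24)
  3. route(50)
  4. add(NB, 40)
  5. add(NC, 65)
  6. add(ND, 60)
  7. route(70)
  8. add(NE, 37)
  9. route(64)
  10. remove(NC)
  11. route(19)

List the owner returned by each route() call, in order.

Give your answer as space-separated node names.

Answer: NA NA NA NC NA

Derivation:
Op 1: add NA@29 -> ring=[29:NA]
Op 2: route key 24: smallest pos >= 24 is 29 -> NA
Op 3: route key 50: none >= 50, wrap to smallest pos 29 -> NA
Op 4: add NB@40 -> ring=[29:NA,40:NB]
Op 5: add NC@65 -> ring=[29:NA,40:NB,65:NC]
Op 6: add ND@60 -> ring=[29:NA,40:NB,60:ND,65:NC]
Op 7: route key 70: none >= 70, wrap to smallest pos 29 -> NA
Op 8: add NE@37 -> ring=[29:NA,37:NE,40:NB,60:ND,65:NC]
Op 9: route key 64: smallest pos >= 64 is 65 -> NC
Op 10: remove NC -> ring=[29:NA,37:NE,40:NB,60:ND]
Op 11: route key 19: smallest pos >= 19 is 29 -> NA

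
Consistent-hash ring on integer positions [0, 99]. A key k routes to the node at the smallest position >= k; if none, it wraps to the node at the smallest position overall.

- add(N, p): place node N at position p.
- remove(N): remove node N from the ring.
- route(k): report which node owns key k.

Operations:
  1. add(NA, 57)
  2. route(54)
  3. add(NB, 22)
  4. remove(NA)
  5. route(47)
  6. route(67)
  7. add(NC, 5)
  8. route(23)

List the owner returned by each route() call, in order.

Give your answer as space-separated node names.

Answer: NA NB NB NC

Derivation:
Op 1: add NA@57 -> ring=[57:NA]
Op 2: route key 54: smallest pos >= 54 is 57 -> NA
Op 3: add NB@22 -> ring=[22:NB,57:NA]
Op 4: remove NA -> ring=[22:NB]
Op 5: route key 47: none >= 47, wrap to smallest pos 22 -> NB
Op 6: route key 67: none >= 67, wrap to smallest pos 22 -> NB
Op 7: add NC@5 -> ring=[5:NC,22:NB]
Op 8: route key 23: none >= 23, wrap to smallest pos 5 -> NC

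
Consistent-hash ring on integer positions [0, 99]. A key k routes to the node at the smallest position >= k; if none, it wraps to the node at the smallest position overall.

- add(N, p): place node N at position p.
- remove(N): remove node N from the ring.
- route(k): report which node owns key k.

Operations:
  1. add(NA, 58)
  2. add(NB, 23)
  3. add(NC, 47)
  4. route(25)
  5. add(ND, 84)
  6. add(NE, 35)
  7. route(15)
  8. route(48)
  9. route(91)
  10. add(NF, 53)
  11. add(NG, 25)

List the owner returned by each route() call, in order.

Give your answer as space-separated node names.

Answer: NC NB NA NB

Derivation:
Op 1: add NA@58 -> ring=[58:NA]
Op 2: add NB@23 -> ring=[23:NB,58:NA]
Op 3: add NC@47 -> ring=[23:NB,47:NC,58:NA]
Op 4: route key 25: smallest pos >= 25 is 47 -> NC
Op 5: add ND@84 -> ring=[23:NB,47:NC,58:NA,84:ND]
Op 6: add NE@35 -> ring=[23:NB,35:NE,47:NC,58:NA,84:ND]
Op 7: route key 15: smallest pos >= 15 is 23 -> NB
Op 8: route key 48: smallest pos >= 48 is 58 -> NA
Op 9: route key 91: none >= 91, wrap to smallest pos 23 -> NB
Op 10: add NF@53 -> ring=[23:NB,35:NE,47:NC,53:NF,58:NA,84:ND]
Op 11: add NG@25 -> ring=[23:NB,25:NG,35:NE,47:NC,53:NF,58:NA,84:ND]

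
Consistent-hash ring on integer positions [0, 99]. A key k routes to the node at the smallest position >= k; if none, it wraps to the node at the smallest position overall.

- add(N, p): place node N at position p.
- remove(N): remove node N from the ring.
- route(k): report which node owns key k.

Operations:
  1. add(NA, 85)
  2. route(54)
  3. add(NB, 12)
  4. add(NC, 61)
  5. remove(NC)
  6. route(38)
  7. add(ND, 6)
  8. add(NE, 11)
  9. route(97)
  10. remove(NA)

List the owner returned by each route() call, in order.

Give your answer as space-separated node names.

Op 1: add NA@85 -> ring=[85:NA]
Op 2: route key 54: smallest pos >= 54 is 85 -> NA
Op 3: add NB@12 -> ring=[12:NB,85:NA]
Op 4: add NC@61 -> ring=[12:NB,61:NC,85:NA]
Op 5: remove NC -> ring=[12:NB,85:NA]
Op 6: route key 38: smallest pos >= 38 is 85 -> NA
Op 7: add ND@6 -> ring=[6:ND,12:NB,85:NA]
Op 8: add NE@11 -> ring=[6:ND,11:NE,12:NB,85:NA]
Op 9: route key 97: none >= 97, wrap to smallest pos 6 -> ND
Op 10: remove NA -> ring=[6:ND,11:NE,12:NB]

Answer: NA NA ND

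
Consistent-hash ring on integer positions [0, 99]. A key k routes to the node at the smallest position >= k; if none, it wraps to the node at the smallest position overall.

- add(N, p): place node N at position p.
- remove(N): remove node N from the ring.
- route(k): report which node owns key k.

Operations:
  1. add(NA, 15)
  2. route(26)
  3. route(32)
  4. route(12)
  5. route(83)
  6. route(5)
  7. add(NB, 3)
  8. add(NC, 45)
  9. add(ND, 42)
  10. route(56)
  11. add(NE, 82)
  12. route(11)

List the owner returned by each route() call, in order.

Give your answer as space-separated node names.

Op 1: add NA@15 -> ring=[15:NA]
Op 2: route key 26: none >= 26, wrap to smallest pos 15 -> NA
Op 3: route key 32: none >= 32, wrap to smallest pos 15 -> NA
Op 4: route key 12: smallest pos >= 12 is 15 -> NA
Op 5: route key 83: none >= 83, wrap to smallest pos 15 -> NA
Op 6: route key 5: smallest pos >= 5 is 15 -> NA
Op 7: add NB@3 -> ring=[3:NB,15:NA]
Op 8: add NC@45 -> ring=[3:NB,15:NA,45:NC]
Op 9: add ND@42 -> ring=[3:NB,15:NA,42:ND,45:NC]
Op 10: route key 56: none >= 56, wrap to smallest pos 3 -> NB
Op 11: add NE@82 -> ring=[3:NB,15:NA,42:ND,45:NC,82:NE]
Op 12: route key 11: smallest pos >= 11 is 15 -> NA

Answer: NA NA NA NA NA NB NA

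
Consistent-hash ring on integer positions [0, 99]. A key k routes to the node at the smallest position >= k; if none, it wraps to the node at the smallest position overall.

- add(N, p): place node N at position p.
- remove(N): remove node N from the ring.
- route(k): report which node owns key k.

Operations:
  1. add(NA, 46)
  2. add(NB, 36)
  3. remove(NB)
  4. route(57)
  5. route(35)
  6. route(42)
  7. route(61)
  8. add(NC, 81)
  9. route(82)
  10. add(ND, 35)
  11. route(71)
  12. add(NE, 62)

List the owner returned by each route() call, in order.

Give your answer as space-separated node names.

Op 1: add NA@46 -> ring=[46:NA]
Op 2: add NB@36 -> ring=[36:NB,46:NA]
Op 3: remove NB -> ring=[46:NA]
Op 4: route key 57: none >= 57, wrap to smallest pos 46 -> NA
Op 5: route key 35: smallest pos >= 35 is 46 -> NA
Op 6: route key 42: smallest pos >= 42 is 46 -> NA
Op 7: route key 61: none >= 61, wrap to smallest pos 46 -> NA
Op 8: add NC@81 -> ring=[46:NA,81:NC]
Op 9: route key 82: none >= 82, wrap to smallest pos 46 -> NA
Op 10: add ND@35 -> ring=[35:ND,46:NA,81:NC]
Op 11: route key 71: smallest pos >= 71 is 81 -> NC
Op 12: add NE@62 -> ring=[35:ND,46:NA,62:NE,81:NC]

Answer: NA NA NA NA NA NC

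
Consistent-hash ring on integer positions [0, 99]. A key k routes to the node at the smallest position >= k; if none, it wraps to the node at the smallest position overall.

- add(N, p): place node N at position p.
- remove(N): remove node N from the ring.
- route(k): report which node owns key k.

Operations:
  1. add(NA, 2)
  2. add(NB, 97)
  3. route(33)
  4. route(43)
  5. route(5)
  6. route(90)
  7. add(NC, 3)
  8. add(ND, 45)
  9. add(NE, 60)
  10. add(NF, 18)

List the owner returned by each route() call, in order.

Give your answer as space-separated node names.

Op 1: add NA@2 -> ring=[2:NA]
Op 2: add NB@97 -> ring=[2:NA,97:NB]
Op 3: route key 33: smallest pos >= 33 is 97 -> NB
Op 4: route key 43: smallest pos >= 43 is 97 -> NB
Op 5: route key 5: smallest pos >= 5 is 97 -> NB
Op 6: route key 90: smallest pos >= 90 is 97 -> NB
Op 7: add NC@3 -> ring=[2:NA,3:NC,97:NB]
Op 8: add ND@45 -> ring=[2:NA,3:NC,45:ND,97:NB]
Op 9: add NE@60 -> ring=[2:NA,3:NC,45:ND,60:NE,97:NB]
Op 10: add NF@18 -> ring=[2:NA,3:NC,18:NF,45:ND,60:NE,97:NB]

Answer: NB NB NB NB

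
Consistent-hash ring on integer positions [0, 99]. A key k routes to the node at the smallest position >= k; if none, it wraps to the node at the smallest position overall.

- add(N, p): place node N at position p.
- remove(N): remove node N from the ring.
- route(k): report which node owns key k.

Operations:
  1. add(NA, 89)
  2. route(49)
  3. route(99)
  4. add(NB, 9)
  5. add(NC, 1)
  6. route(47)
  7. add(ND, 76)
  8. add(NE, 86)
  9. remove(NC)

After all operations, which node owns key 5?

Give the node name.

Op 1: add NA@89 -> ring=[89:NA]
Op 2: route key 49: smallest pos >= 49 is 89 -> NA
Op 3: route key 99: none >= 99, wrap to smallest pos 89 -> NA
Op 4: add NB@9 -> ring=[9:NB,89:NA]
Op 5: add NC@1 -> ring=[1:NC,9:NB,89:NA]
Op 6: route key 47: smallest pos >= 47 is 89 -> NA
Op 7: add ND@76 -> ring=[1:NC,9:NB,76:ND,89:NA]
Op 8: add NE@86 -> ring=[1:NC,9:NB,76:ND,86:NE,89:NA]
Op 9: remove NC -> ring=[9:NB,76:ND,86:NE,89:NA]
Final route key 5: smallest pos >= 5 is 9 -> NB

Answer: NB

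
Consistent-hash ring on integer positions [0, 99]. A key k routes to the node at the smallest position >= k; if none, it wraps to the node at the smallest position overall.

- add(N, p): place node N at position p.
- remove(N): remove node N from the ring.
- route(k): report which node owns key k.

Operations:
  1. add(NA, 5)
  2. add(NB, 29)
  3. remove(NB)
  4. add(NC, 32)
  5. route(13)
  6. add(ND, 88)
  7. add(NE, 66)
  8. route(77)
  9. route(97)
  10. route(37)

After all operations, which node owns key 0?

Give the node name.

Op 1: add NA@5 -> ring=[5:NA]
Op 2: add NB@29 -> ring=[5:NA,29:NB]
Op 3: remove NB -> ring=[5:NA]
Op 4: add NC@32 -> ring=[5:NA,32:NC]
Op 5: route key 13: smallest pos >= 13 is 32 -> NC
Op 6: add ND@88 -> ring=[5:NA,32:NC,88:ND]
Op 7: add NE@66 -> ring=[5:NA,32:NC,66:NE,88:ND]
Op 8: route key 77: smallest pos >= 77 is 88 -> ND
Op 9: route key 97: none >= 97, wrap to smallest pos 5 -> NA
Op 10: route key 37: smallest pos >= 37 is 66 -> NE
Final route key 0: smallest pos >= 0 is 5 -> NA

Answer: NA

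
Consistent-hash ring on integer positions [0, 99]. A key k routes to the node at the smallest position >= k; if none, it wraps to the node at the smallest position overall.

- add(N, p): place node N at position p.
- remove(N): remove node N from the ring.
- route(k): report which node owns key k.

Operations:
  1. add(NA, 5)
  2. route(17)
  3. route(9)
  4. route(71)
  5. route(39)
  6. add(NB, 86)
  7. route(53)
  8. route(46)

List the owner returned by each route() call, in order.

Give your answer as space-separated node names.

Answer: NA NA NA NA NB NB

Derivation:
Op 1: add NA@5 -> ring=[5:NA]
Op 2: route key 17: none >= 17, wrap to smallest pos 5 -> NA
Op 3: route key 9: none >= 9, wrap to smallest pos 5 -> NA
Op 4: route key 71: none >= 71, wrap to smallest pos 5 -> NA
Op 5: route key 39: none >= 39, wrap to smallest pos 5 -> NA
Op 6: add NB@86 -> ring=[5:NA,86:NB]
Op 7: route key 53: smallest pos >= 53 is 86 -> NB
Op 8: route key 46: smallest pos >= 46 is 86 -> NB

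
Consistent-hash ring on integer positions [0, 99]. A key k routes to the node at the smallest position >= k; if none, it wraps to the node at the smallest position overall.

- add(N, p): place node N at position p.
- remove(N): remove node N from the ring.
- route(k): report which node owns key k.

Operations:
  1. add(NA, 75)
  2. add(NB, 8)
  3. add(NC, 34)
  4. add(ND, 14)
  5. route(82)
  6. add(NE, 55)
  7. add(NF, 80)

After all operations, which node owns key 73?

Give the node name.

Answer: NA

Derivation:
Op 1: add NA@75 -> ring=[75:NA]
Op 2: add NB@8 -> ring=[8:NB,75:NA]
Op 3: add NC@34 -> ring=[8:NB,34:NC,75:NA]
Op 4: add ND@14 -> ring=[8:NB,14:ND,34:NC,75:NA]
Op 5: route key 82: none >= 82, wrap to smallest pos 8 -> NB
Op 6: add NE@55 -> ring=[8:NB,14:ND,34:NC,55:NE,75:NA]
Op 7: add NF@80 -> ring=[8:NB,14:ND,34:NC,55:NE,75:NA,80:NF]
Final route key 73: smallest pos >= 73 is 75 -> NA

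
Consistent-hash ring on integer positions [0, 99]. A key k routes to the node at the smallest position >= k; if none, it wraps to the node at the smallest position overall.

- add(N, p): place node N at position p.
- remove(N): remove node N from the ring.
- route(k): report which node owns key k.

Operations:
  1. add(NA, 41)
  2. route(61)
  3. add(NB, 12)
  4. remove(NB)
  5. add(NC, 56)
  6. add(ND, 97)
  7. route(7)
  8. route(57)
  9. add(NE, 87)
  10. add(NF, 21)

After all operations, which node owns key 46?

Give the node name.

Answer: NC

Derivation:
Op 1: add NA@41 -> ring=[41:NA]
Op 2: route key 61: none >= 61, wrap to smallest pos 41 -> NA
Op 3: add NB@12 -> ring=[12:NB,41:NA]
Op 4: remove NB -> ring=[41:NA]
Op 5: add NC@56 -> ring=[41:NA,56:NC]
Op 6: add ND@97 -> ring=[41:NA,56:NC,97:ND]
Op 7: route key 7: smallest pos >= 7 is 41 -> NA
Op 8: route key 57: smallest pos >= 57 is 97 -> ND
Op 9: add NE@87 -> ring=[41:NA,56:NC,87:NE,97:ND]
Op 10: add NF@21 -> ring=[21:NF,41:NA,56:NC,87:NE,97:ND]
Final route key 46: smallest pos >= 46 is 56 -> NC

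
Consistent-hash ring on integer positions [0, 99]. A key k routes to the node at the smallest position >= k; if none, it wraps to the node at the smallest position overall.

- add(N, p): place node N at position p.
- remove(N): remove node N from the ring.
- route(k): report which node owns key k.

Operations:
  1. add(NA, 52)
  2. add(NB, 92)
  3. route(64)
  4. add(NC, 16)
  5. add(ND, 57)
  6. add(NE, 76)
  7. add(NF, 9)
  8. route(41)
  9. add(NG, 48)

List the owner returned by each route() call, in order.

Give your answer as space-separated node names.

Answer: NB NA

Derivation:
Op 1: add NA@52 -> ring=[52:NA]
Op 2: add NB@92 -> ring=[52:NA,92:NB]
Op 3: route key 64: smallest pos >= 64 is 92 -> NB
Op 4: add NC@16 -> ring=[16:NC,52:NA,92:NB]
Op 5: add ND@57 -> ring=[16:NC,52:NA,57:ND,92:NB]
Op 6: add NE@76 -> ring=[16:NC,52:NA,57:ND,76:NE,92:NB]
Op 7: add NF@9 -> ring=[9:NF,16:NC,52:NA,57:ND,76:NE,92:NB]
Op 8: route key 41: smallest pos >= 41 is 52 -> NA
Op 9: add NG@48 -> ring=[9:NF,16:NC,48:NG,52:NA,57:ND,76:NE,92:NB]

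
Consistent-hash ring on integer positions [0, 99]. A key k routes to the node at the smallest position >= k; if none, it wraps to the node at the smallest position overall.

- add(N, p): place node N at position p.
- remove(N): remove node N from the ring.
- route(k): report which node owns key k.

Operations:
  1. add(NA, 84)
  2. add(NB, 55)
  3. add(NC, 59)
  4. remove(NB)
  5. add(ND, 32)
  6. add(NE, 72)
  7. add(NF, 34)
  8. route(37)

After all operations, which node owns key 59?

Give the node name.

Op 1: add NA@84 -> ring=[84:NA]
Op 2: add NB@55 -> ring=[55:NB,84:NA]
Op 3: add NC@59 -> ring=[55:NB,59:NC,84:NA]
Op 4: remove NB -> ring=[59:NC,84:NA]
Op 5: add ND@32 -> ring=[32:ND,59:NC,84:NA]
Op 6: add NE@72 -> ring=[32:ND,59:NC,72:NE,84:NA]
Op 7: add NF@34 -> ring=[32:ND,34:NF,59:NC,72:NE,84:NA]
Op 8: route key 37: smallest pos >= 37 is 59 -> NC
Final route key 59: smallest pos >= 59 is 59 -> NC

Answer: NC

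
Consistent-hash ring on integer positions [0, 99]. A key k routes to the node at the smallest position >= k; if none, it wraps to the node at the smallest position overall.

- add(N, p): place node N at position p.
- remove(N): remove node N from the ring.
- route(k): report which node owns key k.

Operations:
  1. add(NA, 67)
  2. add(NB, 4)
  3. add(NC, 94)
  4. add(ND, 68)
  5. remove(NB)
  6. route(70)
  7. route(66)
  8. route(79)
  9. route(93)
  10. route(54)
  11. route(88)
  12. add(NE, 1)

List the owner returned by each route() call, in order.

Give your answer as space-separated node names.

Op 1: add NA@67 -> ring=[67:NA]
Op 2: add NB@4 -> ring=[4:NB,67:NA]
Op 3: add NC@94 -> ring=[4:NB,67:NA,94:NC]
Op 4: add ND@68 -> ring=[4:NB,67:NA,68:ND,94:NC]
Op 5: remove NB -> ring=[67:NA,68:ND,94:NC]
Op 6: route key 70: smallest pos >= 70 is 94 -> NC
Op 7: route key 66: smallest pos >= 66 is 67 -> NA
Op 8: route key 79: smallest pos >= 79 is 94 -> NC
Op 9: route key 93: smallest pos >= 93 is 94 -> NC
Op 10: route key 54: smallest pos >= 54 is 67 -> NA
Op 11: route key 88: smallest pos >= 88 is 94 -> NC
Op 12: add NE@1 -> ring=[1:NE,67:NA,68:ND,94:NC]

Answer: NC NA NC NC NA NC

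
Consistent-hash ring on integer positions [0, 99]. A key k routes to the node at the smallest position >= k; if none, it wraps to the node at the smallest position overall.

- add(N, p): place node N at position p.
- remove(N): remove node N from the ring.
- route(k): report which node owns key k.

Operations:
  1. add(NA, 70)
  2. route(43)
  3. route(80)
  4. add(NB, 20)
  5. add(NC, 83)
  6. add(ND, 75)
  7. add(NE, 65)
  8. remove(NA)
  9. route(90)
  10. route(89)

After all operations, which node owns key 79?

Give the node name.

Answer: NC

Derivation:
Op 1: add NA@70 -> ring=[70:NA]
Op 2: route key 43: smallest pos >= 43 is 70 -> NA
Op 3: route key 80: none >= 80, wrap to smallest pos 70 -> NA
Op 4: add NB@20 -> ring=[20:NB,70:NA]
Op 5: add NC@83 -> ring=[20:NB,70:NA,83:NC]
Op 6: add ND@75 -> ring=[20:NB,70:NA,75:ND,83:NC]
Op 7: add NE@65 -> ring=[20:NB,65:NE,70:NA,75:ND,83:NC]
Op 8: remove NA -> ring=[20:NB,65:NE,75:ND,83:NC]
Op 9: route key 90: none >= 90, wrap to smallest pos 20 -> NB
Op 10: route key 89: none >= 89, wrap to smallest pos 20 -> NB
Final route key 79: smallest pos >= 79 is 83 -> NC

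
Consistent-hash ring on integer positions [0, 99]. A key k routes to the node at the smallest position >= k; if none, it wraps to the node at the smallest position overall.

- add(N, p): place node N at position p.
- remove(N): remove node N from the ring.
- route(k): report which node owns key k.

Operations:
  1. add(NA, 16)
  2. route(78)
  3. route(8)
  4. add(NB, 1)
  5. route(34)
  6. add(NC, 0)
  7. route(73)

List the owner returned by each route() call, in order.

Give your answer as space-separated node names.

Answer: NA NA NB NC

Derivation:
Op 1: add NA@16 -> ring=[16:NA]
Op 2: route key 78: none >= 78, wrap to smallest pos 16 -> NA
Op 3: route key 8: smallest pos >= 8 is 16 -> NA
Op 4: add NB@1 -> ring=[1:NB,16:NA]
Op 5: route key 34: none >= 34, wrap to smallest pos 1 -> NB
Op 6: add NC@0 -> ring=[0:NC,1:NB,16:NA]
Op 7: route key 73: none >= 73, wrap to smallest pos 0 -> NC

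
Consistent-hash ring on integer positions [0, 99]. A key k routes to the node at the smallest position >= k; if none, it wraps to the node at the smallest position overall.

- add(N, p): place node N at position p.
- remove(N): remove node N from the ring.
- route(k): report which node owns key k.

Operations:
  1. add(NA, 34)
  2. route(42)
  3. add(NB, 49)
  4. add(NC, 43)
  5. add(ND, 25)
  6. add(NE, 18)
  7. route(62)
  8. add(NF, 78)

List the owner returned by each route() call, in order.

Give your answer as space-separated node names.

Answer: NA NE

Derivation:
Op 1: add NA@34 -> ring=[34:NA]
Op 2: route key 42: none >= 42, wrap to smallest pos 34 -> NA
Op 3: add NB@49 -> ring=[34:NA,49:NB]
Op 4: add NC@43 -> ring=[34:NA,43:NC,49:NB]
Op 5: add ND@25 -> ring=[25:ND,34:NA,43:NC,49:NB]
Op 6: add NE@18 -> ring=[18:NE,25:ND,34:NA,43:NC,49:NB]
Op 7: route key 62: none >= 62, wrap to smallest pos 18 -> NE
Op 8: add NF@78 -> ring=[18:NE,25:ND,34:NA,43:NC,49:NB,78:NF]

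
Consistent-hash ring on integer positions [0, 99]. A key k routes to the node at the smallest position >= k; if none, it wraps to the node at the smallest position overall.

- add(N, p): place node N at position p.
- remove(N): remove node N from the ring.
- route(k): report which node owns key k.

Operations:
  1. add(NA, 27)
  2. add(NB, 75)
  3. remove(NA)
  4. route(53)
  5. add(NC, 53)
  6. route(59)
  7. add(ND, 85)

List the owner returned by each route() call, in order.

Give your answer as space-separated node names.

Answer: NB NB

Derivation:
Op 1: add NA@27 -> ring=[27:NA]
Op 2: add NB@75 -> ring=[27:NA,75:NB]
Op 3: remove NA -> ring=[75:NB]
Op 4: route key 53: smallest pos >= 53 is 75 -> NB
Op 5: add NC@53 -> ring=[53:NC,75:NB]
Op 6: route key 59: smallest pos >= 59 is 75 -> NB
Op 7: add ND@85 -> ring=[53:NC,75:NB,85:ND]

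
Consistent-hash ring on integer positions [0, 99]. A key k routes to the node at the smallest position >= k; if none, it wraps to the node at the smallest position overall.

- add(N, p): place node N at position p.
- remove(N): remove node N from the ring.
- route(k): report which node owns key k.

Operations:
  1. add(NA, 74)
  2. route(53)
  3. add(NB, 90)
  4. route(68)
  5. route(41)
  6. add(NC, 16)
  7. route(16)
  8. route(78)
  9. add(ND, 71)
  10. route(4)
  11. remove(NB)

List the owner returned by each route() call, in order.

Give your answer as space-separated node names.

Op 1: add NA@74 -> ring=[74:NA]
Op 2: route key 53: smallest pos >= 53 is 74 -> NA
Op 3: add NB@90 -> ring=[74:NA,90:NB]
Op 4: route key 68: smallest pos >= 68 is 74 -> NA
Op 5: route key 41: smallest pos >= 41 is 74 -> NA
Op 6: add NC@16 -> ring=[16:NC,74:NA,90:NB]
Op 7: route key 16: smallest pos >= 16 is 16 -> NC
Op 8: route key 78: smallest pos >= 78 is 90 -> NB
Op 9: add ND@71 -> ring=[16:NC,71:ND,74:NA,90:NB]
Op 10: route key 4: smallest pos >= 4 is 16 -> NC
Op 11: remove NB -> ring=[16:NC,71:ND,74:NA]

Answer: NA NA NA NC NB NC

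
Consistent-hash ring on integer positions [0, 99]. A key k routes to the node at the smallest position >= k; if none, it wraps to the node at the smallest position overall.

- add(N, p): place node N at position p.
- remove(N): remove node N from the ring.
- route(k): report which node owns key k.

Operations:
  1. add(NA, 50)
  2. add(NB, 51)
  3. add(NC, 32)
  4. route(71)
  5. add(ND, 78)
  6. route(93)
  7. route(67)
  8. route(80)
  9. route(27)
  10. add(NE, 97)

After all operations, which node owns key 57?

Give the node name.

Answer: ND

Derivation:
Op 1: add NA@50 -> ring=[50:NA]
Op 2: add NB@51 -> ring=[50:NA,51:NB]
Op 3: add NC@32 -> ring=[32:NC,50:NA,51:NB]
Op 4: route key 71: none >= 71, wrap to smallest pos 32 -> NC
Op 5: add ND@78 -> ring=[32:NC,50:NA,51:NB,78:ND]
Op 6: route key 93: none >= 93, wrap to smallest pos 32 -> NC
Op 7: route key 67: smallest pos >= 67 is 78 -> ND
Op 8: route key 80: none >= 80, wrap to smallest pos 32 -> NC
Op 9: route key 27: smallest pos >= 27 is 32 -> NC
Op 10: add NE@97 -> ring=[32:NC,50:NA,51:NB,78:ND,97:NE]
Final route key 57: smallest pos >= 57 is 78 -> ND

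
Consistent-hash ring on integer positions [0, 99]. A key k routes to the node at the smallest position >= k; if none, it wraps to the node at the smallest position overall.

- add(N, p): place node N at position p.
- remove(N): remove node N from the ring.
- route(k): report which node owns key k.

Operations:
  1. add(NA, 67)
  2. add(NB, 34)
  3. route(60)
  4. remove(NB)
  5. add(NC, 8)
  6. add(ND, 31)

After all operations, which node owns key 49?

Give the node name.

Op 1: add NA@67 -> ring=[67:NA]
Op 2: add NB@34 -> ring=[34:NB,67:NA]
Op 3: route key 60: smallest pos >= 60 is 67 -> NA
Op 4: remove NB -> ring=[67:NA]
Op 5: add NC@8 -> ring=[8:NC,67:NA]
Op 6: add ND@31 -> ring=[8:NC,31:ND,67:NA]
Final route key 49: smallest pos >= 49 is 67 -> NA

Answer: NA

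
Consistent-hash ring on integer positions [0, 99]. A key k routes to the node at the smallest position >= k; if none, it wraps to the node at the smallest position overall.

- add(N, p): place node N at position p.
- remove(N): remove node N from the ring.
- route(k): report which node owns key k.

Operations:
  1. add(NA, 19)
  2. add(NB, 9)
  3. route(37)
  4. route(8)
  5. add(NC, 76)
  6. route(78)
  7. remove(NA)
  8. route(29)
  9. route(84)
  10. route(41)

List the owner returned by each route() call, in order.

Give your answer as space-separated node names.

Op 1: add NA@19 -> ring=[19:NA]
Op 2: add NB@9 -> ring=[9:NB,19:NA]
Op 3: route key 37: none >= 37, wrap to smallest pos 9 -> NB
Op 4: route key 8: smallest pos >= 8 is 9 -> NB
Op 5: add NC@76 -> ring=[9:NB,19:NA,76:NC]
Op 6: route key 78: none >= 78, wrap to smallest pos 9 -> NB
Op 7: remove NA -> ring=[9:NB,76:NC]
Op 8: route key 29: smallest pos >= 29 is 76 -> NC
Op 9: route key 84: none >= 84, wrap to smallest pos 9 -> NB
Op 10: route key 41: smallest pos >= 41 is 76 -> NC

Answer: NB NB NB NC NB NC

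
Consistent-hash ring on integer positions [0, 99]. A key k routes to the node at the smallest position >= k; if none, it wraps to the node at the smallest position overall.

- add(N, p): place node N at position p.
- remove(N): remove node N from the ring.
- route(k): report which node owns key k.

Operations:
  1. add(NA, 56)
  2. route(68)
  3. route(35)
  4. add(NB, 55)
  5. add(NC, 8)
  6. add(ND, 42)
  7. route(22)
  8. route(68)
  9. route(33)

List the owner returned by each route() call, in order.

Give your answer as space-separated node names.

Op 1: add NA@56 -> ring=[56:NA]
Op 2: route key 68: none >= 68, wrap to smallest pos 56 -> NA
Op 3: route key 35: smallest pos >= 35 is 56 -> NA
Op 4: add NB@55 -> ring=[55:NB,56:NA]
Op 5: add NC@8 -> ring=[8:NC,55:NB,56:NA]
Op 6: add ND@42 -> ring=[8:NC,42:ND,55:NB,56:NA]
Op 7: route key 22: smallest pos >= 22 is 42 -> ND
Op 8: route key 68: none >= 68, wrap to smallest pos 8 -> NC
Op 9: route key 33: smallest pos >= 33 is 42 -> ND

Answer: NA NA ND NC ND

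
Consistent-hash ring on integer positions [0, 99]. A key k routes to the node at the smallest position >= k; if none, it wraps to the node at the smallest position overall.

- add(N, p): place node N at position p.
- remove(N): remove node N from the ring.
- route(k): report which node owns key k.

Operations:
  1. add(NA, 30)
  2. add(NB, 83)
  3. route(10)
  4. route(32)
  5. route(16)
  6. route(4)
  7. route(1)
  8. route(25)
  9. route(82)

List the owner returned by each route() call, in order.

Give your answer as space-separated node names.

Op 1: add NA@30 -> ring=[30:NA]
Op 2: add NB@83 -> ring=[30:NA,83:NB]
Op 3: route key 10: smallest pos >= 10 is 30 -> NA
Op 4: route key 32: smallest pos >= 32 is 83 -> NB
Op 5: route key 16: smallest pos >= 16 is 30 -> NA
Op 6: route key 4: smallest pos >= 4 is 30 -> NA
Op 7: route key 1: smallest pos >= 1 is 30 -> NA
Op 8: route key 25: smallest pos >= 25 is 30 -> NA
Op 9: route key 82: smallest pos >= 82 is 83 -> NB

Answer: NA NB NA NA NA NA NB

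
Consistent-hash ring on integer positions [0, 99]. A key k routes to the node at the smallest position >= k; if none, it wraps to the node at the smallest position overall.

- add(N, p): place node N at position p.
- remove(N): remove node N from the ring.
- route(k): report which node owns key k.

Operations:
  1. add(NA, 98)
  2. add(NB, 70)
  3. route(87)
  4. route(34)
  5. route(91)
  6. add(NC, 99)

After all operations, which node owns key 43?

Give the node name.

Op 1: add NA@98 -> ring=[98:NA]
Op 2: add NB@70 -> ring=[70:NB,98:NA]
Op 3: route key 87: smallest pos >= 87 is 98 -> NA
Op 4: route key 34: smallest pos >= 34 is 70 -> NB
Op 5: route key 91: smallest pos >= 91 is 98 -> NA
Op 6: add NC@99 -> ring=[70:NB,98:NA,99:NC]
Final route key 43: smallest pos >= 43 is 70 -> NB

Answer: NB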